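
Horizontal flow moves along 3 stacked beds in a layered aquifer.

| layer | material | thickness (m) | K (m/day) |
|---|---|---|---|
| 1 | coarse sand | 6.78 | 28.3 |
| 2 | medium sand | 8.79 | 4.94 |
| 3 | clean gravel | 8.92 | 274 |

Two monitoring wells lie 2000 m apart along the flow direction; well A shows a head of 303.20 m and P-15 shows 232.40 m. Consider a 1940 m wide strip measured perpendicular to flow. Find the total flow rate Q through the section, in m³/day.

Flow is parallel to layering, so each bed carries its own Darcy discharge and the transmissivities add.
Σ(K_i·b_i) = 28.3×6.78 + 4.94×8.79 + 274×8.92 = 2679 m²/day.
Hydraulic gradient i = (303.20 − 232.40) / 2000 = 70.8 / 2000 = 0.03540.
Q = Σ(K_i·b_i) · W · i = 2679 × 1940 × 0.03540 = 1.840e+05 m³/day.

184000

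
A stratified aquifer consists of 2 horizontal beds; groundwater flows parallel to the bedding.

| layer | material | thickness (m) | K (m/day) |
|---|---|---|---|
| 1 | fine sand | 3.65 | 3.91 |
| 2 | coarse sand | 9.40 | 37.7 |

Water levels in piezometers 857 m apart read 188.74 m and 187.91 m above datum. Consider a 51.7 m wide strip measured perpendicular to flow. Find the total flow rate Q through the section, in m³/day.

Flow is parallel to layering, so each bed carries its own Darcy discharge and the transmissivities add.
Σ(K_i·b_i) = 3.91×3.65 + 37.7×9.40 = 368.7 m²/day.
Hydraulic gradient i = (188.74 − 187.91) / 857 = 0.83 / 857 = 0.0009685.
Q = Σ(K_i·b_i) · W · i = 368.7 × 51.7 × 0.0009685 = 18.46 m³/day.

18.5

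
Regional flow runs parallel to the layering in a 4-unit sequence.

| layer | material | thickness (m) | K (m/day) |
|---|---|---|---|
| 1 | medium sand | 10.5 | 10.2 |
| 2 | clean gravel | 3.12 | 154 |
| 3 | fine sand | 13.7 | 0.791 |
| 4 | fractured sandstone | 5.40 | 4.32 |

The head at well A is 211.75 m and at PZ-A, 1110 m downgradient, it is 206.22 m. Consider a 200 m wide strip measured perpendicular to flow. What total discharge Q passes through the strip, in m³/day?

Flow is parallel to layering, so each bed carries its own Darcy discharge and the transmissivities add.
Σ(K_i·b_i) = 10.2×10.5 + 154×3.12 + 0.791×13.7 + 4.32×5.40 = 621.7 m²/day.
Hydraulic gradient i = (211.75 − 206.22) / 1110 = 5.53 / 1110 = 0.004982.
Q = Σ(K_i·b_i) · W · i = 621.7 × 200 × 0.004982 = 619.5 m³/day.

620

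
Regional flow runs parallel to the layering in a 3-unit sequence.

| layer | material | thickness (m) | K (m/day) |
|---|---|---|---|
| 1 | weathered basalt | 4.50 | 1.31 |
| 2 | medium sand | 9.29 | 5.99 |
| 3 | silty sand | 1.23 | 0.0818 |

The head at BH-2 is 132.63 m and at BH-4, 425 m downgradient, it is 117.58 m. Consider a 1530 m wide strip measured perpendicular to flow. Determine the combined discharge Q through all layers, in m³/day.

Flow is parallel to layering, so each bed carries its own Darcy discharge and the transmissivities add.
Σ(K_i·b_i) = 1.31×4.50 + 5.99×9.29 + 0.0818×1.23 = 61.64 m²/day.
Hydraulic gradient i = (132.63 − 117.58) / 425 = 15.05 / 425 = 0.03541.
Q = Σ(K_i·b_i) · W · i = 61.64 × 1530 × 0.03541 = 3340 m³/day.

3340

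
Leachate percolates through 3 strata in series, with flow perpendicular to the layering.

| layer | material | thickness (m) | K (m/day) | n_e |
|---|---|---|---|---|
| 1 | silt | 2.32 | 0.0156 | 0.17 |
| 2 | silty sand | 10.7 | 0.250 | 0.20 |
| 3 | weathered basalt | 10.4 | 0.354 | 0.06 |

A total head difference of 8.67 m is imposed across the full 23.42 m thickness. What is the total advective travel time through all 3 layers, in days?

80.5

With flow normal to the layers, continuity requires the same specific discharge q through every layer.
Σ(b_i/K_i) = 2.32/0.0156 + 10.7/0.250 + 10.4/0.354 = 220.9 d.
q = Δh / Σ(b_i/K_i) = 8.67 / 220.9 = 0.03925 m/day.
In each layer the seepage velocity is v_i = q/n_i, so the layer transit time is t_i = b_i·n_i / q:
  layer 1 (silt): t_1 = 2.32 × 0.17 / 0.03925 = 10.05 d
  layer 2 (silty sand): t_2 = 10.7 × 0.20 / 0.03925 = 54.52 d
  layer 3 (weathered basalt): t_3 = 10.4 × 0.06 / 0.03925 = 15.90 d
Total t = Σ t_i = 80.47 days.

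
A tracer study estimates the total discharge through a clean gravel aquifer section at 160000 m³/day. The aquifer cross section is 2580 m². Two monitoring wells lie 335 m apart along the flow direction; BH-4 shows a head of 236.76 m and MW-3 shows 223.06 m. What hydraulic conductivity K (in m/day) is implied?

Hydraulic gradient i = (236.76 − 223.06) / 335 = 13.7 / 335 = 0.04090.
From Q = K·A·i, K = Q / (A·i) = 160000 / (2580 × 0.04090) = 1516 m/day.

1520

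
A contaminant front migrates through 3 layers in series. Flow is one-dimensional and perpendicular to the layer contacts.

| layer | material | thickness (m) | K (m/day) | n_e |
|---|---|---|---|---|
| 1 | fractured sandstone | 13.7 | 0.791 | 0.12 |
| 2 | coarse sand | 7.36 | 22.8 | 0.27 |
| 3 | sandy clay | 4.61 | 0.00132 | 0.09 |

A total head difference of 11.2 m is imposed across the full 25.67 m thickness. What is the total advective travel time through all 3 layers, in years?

With flow normal to the layers, continuity requires the same specific discharge q through every layer.
Σ(b_i/K_i) = 13.7/0.791 + 7.36/22.8 + 4.61/0.00132 = 3510 d.
q = Δh / Σ(b_i/K_i) = 11.2 / 3510 = 0.003191 m/day.
In each layer the seepage velocity is v_i = q/n_i, so the layer transit time is t_i = b_i·n_i / q:
  layer 1 (fractured sandstone): t_1 = 13.7 × 0.12 / 0.003191 = 515.2 d
  layer 2 (coarse sand): t_2 = 7.36 × 0.27 / 0.003191 = 622.8 d
  layer 3 (sandy clay): t_3 = 4.61 × 0.09 / 0.003191 = 130.0 d
Total t = Σ t_i = 1268 days = 3.472 years.

3.47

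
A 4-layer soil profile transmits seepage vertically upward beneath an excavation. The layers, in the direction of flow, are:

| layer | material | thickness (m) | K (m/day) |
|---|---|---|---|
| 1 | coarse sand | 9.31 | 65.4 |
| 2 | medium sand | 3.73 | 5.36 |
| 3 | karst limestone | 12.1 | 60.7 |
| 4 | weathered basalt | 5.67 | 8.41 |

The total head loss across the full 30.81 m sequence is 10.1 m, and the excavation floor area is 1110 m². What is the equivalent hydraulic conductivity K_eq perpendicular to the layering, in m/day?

Flow is perpendicular to layering, so the layers act in series and the equivalent K is the thickness-weighted harmonic mean.
Total thickness L = 9.31 + 3.73 + 12.1 + 5.67 = 30.81 m.
Σ(b_i/K_i) = 9.31/65.4 + 3.73/5.36 + 12.1/60.7 + 5.67/8.41 = 1.712 d.
K_eq = L / Σ(b_i/K_i) = 30.81 / 1.712 = 18.00 m/day.

18.0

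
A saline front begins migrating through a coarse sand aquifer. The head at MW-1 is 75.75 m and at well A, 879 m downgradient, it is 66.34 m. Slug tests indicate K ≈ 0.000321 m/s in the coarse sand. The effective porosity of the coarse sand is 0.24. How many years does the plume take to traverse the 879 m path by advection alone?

1.95

Convert K: 0.000321 m/s × 86400 = 27.73 m/day.
Hydraulic gradient i = (75.75 − 66.34) / 879 = 9.41 / 879 = 0.01071.
Darcy flux q = K · i = 27.73 × 0.01071 = 0.2969 m/day.
Seepage velocity v = q / n_e = 0.2969 / 0.24 = 1.237 m/day.
Travel time t = L / v = 879 / 1.237 = 710.5 days = 1.945 years.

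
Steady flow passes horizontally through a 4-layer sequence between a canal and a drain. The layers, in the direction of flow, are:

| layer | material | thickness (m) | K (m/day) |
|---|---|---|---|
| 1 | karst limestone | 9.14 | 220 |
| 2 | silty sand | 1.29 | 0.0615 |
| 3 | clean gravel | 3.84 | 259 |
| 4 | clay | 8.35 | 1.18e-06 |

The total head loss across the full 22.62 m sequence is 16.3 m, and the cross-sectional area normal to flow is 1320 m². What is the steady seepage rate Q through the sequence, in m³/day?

0.00304

Flow is perpendicular to layering, so the layers act in series and the equivalent K is the thickness-weighted harmonic mean.
Total thickness L = 9.14 + 1.29 + 3.84 + 8.35 = 22.62 m.
Σ(b_i/K_i) = 9.14/220 + 1.29/0.0615 + 3.84/259 + 8.35/1.18e-06 = 7.076e+06 d.
K_eq = L / Σ(b_i/K_i) = 22.62 / 7.076e+06 = 3.197e-06 m/day.
Q = K_eq · A · (Δh/L) = 3.197e-06 × 1320 × (16.3/22.62) = 0.003041 m³/day.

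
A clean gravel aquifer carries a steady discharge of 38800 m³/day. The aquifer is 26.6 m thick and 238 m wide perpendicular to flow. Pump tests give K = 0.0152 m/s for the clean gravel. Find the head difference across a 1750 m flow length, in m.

8.17

Convert K: 0.0152 m/s × 86400 = 1313 m/day.
Cross-sectional area A = 238 × 26.6 = 6331 m².
From Q = K·A·i, i = Q / (K·A) = 38800 / (1313 × 6331) = 0.004667.
Head loss Δh = i · L = 0.004667 × 1750 = 8.167 m.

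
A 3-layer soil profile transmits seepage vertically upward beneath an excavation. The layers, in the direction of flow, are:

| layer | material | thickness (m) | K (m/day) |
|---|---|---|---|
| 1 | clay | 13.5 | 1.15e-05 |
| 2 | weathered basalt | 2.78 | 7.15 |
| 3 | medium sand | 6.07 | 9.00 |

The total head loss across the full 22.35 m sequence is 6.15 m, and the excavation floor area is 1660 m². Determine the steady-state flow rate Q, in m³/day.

0.00870

Flow is perpendicular to layering, so the layers act in series and the equivalent K is the thickness-weighted harmonic mean.
Total thickness L = 13.5 + 2.78 + 6.07 = 22.35 m.
Σ(b_i/K_i) = 13.5/1.15e-05 + 2.78/7.15 + 6.07/9.00 = 1.174e+06 d.
K_eq = L / Σ(b_i/K_i) = 22.35 / 1.174e+06 = 1.904e-05 m/day.
Q = K_eq · A · (Δh/L) = 1.904e-05 × 1660 × (6.15/22.35) = 0.008697 m³/day.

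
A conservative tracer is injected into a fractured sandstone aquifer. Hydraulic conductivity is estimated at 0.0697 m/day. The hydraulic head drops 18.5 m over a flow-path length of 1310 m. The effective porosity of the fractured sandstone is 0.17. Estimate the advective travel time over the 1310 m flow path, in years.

619

Hydraulic gradient i = Δh / L = 18.5 / 1310 = 0.01412.
Darcy flux q = K · i = 0.06970 × 0.01412 = 0.0009843 m/day.
Seepage velocity v = q / n_e = 0.0009843 / 0.17 = 0.005790 m/day.
Travel time t = L / v = 1310 / 0.005790 = 2.262e+05 days = 619.4 years.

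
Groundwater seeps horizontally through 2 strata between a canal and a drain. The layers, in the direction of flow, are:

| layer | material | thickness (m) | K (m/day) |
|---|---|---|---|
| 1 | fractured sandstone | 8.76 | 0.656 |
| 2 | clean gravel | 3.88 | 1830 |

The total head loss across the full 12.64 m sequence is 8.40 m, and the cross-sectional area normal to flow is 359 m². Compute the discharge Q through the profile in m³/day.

226

Flow is perpendicular to layering, so the layers act in series and the equivalent K is the thickness-weighted harmonic mean.
Total thickness L = 8.76 + 3.88 = 12.64 m.
Σ(b_i/K_i) = 8.76/0.656 + 3.88/1830 = 13.36 d.
K_eq = L / Σ(b_i/K_i) = 12.64 / 13.36 = 0.9464 m/day.
Q = K_eq · A · (Δh/L) = 0.9464 × 359 × (8.40/12.64) = 225.8 m³/day.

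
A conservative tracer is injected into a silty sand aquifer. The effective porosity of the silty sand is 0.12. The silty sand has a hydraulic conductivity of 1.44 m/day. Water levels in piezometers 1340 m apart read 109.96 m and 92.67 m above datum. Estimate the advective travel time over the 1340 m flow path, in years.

23.7

Hydraulic gradient i = (109.96 − 92.67) / 1340 = 17.29 / 1340 = 0.01290.
Darcy flux q = K · i = 1.440 × 0.01290 = 0.01858 m/day.
Seepage velocity v = q / n_e = 0.01858 / 0.12 = 0.1548 m/day.
Travel time t = L / v = 1340 / 0.1548 = 8654 days = 23.69 years.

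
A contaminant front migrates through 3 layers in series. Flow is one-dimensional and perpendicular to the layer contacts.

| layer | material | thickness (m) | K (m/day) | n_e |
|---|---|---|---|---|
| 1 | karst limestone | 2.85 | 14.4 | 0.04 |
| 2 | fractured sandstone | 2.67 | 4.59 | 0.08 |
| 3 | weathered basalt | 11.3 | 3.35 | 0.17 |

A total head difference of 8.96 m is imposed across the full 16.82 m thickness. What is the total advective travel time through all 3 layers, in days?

With flow normal to the layers, continuity requires the same specific discharge q through every layer.
Σ(b_i/K_i) = 2.85/14.4 + 2.67/4.59 + 11.3/3.35 = 4.153 d.
q = Δh / Σ(b_i/K_i) = 8.96 / 4.153 = 2.158 m/day.
In each layer the seepage velocity is v_i = q/n_i, so the layer transit time is t_i = b_i·n_i / q:
  layer 1 (karst limestone): t_1 = 2.85 × 0.04 / 2.158 = 0.05284 d
  layer 2 (fractured sandstone): t_2 = 2.67 × 0.08 / 2.158 = 0.09900 d
  layer 3 (weathered basalt): t_3 = 11.3 × 0.17 / 2.158 = 0.8903 d
Total t = Σ t_i = 1.042 days.

1.04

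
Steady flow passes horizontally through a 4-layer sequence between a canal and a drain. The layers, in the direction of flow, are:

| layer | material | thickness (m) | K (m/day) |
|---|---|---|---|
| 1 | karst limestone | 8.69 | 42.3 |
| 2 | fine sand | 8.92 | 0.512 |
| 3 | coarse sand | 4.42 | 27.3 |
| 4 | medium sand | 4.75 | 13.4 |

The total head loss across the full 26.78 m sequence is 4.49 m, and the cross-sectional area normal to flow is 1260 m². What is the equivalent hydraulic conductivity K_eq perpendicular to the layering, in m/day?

Flow is perpendicular to layering, so the layers act in series and the equivalent K is the thickness-weighted harmonic mean.
Total thickness L = 8.69 + 8.92 + 4.42 + 4.75 = 26.78 m.
Σ(b_i/K_i) = 8.69/42.3 + 8.92/0.512 + 4.42/27.3 + 4.75/13.4 = 18.14 d.
K_eq = L / Σ(b_i/K_i) = 26.78 / 18.14 = 1.476 m/day.

1.48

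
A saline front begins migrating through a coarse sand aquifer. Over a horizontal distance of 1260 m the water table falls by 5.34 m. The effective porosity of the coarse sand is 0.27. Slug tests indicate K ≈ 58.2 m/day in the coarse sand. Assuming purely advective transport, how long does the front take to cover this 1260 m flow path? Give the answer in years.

3.78

Hydraulic gradient i = Δh / L = 5.34 / 1260 = 0.004238.
Darcy flux q = K · i = 58.20 × 0.004238 = 0.2467 m/day.
Seepage velocity v = q / n_e = 0.2467 / 0.27 = 0.9135 m/day.
Travel time t = L / v = 1260 / 0.9135 = 1379 days = 3.776 years.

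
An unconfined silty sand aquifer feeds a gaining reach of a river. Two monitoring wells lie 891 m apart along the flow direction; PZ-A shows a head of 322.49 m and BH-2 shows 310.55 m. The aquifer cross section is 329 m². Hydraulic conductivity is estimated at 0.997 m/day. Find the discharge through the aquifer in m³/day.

Hydraulic gradient i = (322.49 − 310.55) / 891 = 11.94 / 891 = 0.01340.
Darcy's law: Q = K · A · i = 0.9970 × 329.0 × 0.01340 = 4.396 m³/day.

4.40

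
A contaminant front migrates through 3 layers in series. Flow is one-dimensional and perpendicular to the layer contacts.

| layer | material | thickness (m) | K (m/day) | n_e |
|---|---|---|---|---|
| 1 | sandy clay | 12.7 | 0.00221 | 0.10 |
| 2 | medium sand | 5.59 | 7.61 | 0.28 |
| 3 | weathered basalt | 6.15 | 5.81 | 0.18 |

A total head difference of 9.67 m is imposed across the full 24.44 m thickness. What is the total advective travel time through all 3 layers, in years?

6.42

With flow normal to the layers, continuity requires the same specific discharge q through every layer.
Σ(b_i/K_i) = 12.7/0.00221 + 5.59/7.61 + 6.15/5.81 = 5748 d.
q = Δh / Σ(b_i/K_i) = 9.67 / 5748 = 0.001682 m/day.
In each layer the seepage velocity is v_i = q/n_i, so the layer transit time is t_i = b_i·n_i / q:
  layer 1 (sandy clay): t_1 = 12.7 × 0.10 / 0.001682 = 755.0 d
  layer 2 (medium sand): t_2 = 5.59 × 0.28 / 0.001682 = 930.4 d
  layer 3 (weathered basalt): t_3 = 6.15 × 0.18 / 0.001682 = 658.1 d
Total t = Σ t_i = 2343 days = 6.416 years.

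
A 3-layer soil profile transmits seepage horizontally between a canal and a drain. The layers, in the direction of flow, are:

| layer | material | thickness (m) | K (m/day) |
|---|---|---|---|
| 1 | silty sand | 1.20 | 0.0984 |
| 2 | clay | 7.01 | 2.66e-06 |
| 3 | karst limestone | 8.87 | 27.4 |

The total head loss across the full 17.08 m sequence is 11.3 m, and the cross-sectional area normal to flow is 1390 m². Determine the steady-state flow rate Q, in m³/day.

Flow is perpendicular to layering, so the layers act in series and the equivalent K is the thickness-weighted harmonic mean.
Total thickness L = 1.20 + 7.01 + 8.87 = 17.08 m.
Σ(b_i/K_i) = 1.20/0.0984 + 7.01/2.66e-06 + 8.87/27.4 = 2.635e+06 d.
K_eq = L / Σ(b_i/K_i) = 17.08 / 2.635e+06 = 6.481e-06 m/day.
Q = K_eq · A · (Δh/L) = 6.481e-06 × 1390 × (11.3/17.08) = 0.005960 m³/day.

0.00596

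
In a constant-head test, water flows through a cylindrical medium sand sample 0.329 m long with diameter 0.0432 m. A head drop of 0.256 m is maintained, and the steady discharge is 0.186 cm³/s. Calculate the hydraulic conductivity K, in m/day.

Cross-sectional area A = π·(d/2)² = π × (0.0432/2)² = 0.001466 m².
Convert discharge: 0.186 cm³/s = 1.860e-07 m³/s.
Darcy's law rearranged: K = Q·L / (A·Δh) = 1.860e-07 × 0.329 / (0.001466 × 0.256) = 0.0001631 m/s = 14.09 m/day.

14.1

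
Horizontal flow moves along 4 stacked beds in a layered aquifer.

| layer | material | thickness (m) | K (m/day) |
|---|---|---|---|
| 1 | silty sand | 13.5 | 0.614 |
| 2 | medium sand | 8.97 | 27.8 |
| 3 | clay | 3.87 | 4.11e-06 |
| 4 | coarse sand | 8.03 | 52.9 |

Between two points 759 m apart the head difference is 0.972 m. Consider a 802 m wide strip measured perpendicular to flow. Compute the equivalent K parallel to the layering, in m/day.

19.9

Flow is parallel to layering, so each bed carries its own Darcy discharge and the transmissivities add.
Σ(K_i·b_i) = 0.614×13.5 + 27.8×8.97 + 4.11e-06×3.87 + 52.9×8.03 = 682.4 m²/day.
Total thickness b = 34.37 m, so K_eq = Σ(K_i·b_i)/b = 19.86 m/day.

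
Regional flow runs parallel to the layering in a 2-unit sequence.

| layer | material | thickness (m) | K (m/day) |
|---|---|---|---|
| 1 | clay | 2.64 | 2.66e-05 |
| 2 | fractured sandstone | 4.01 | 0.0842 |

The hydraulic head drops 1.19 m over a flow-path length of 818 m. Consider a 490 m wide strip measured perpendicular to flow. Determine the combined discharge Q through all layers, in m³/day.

0.241

Flow is parallel to layering, so each bed carries its own Darcy discharge and the transmissivities add.
Σ(K_i·b_i) = 2.66e-05×2.64 + 0.0842×4.01 = 0.3377 m²/day.
Hydraulic gradient i = Δh / L = 1.19 / 818 = 0.001455.
Q = Σ(K_i·b_i) · W · i = 0.3377 × 490 × 0.001455 = 0.2407 m³/day.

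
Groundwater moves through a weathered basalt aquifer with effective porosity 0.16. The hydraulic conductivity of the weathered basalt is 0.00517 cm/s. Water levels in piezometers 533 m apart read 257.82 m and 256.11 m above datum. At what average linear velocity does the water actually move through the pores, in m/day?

Convert K: 0.00517 cm/s × 864 = 4.467 m/day.
Hydraulic gradient i = (257.82 − 256.11) / 533 = 1.71 / 533 = 0.003208.
Darcy flux q = K · i = 4.467 × 0.003208 = 0.01433 m/day.
Seepage velocity v = q / n_e = 0.01433 / 0.16 = 0.08957 m/day.

0.0896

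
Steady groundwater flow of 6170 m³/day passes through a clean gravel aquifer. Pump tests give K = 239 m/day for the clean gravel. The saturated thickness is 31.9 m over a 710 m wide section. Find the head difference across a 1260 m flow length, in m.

1.44

Cross-sectional area A = 710 × 31.9 = 22649 m².
From Q = K·A·i, i = Q / (K·A) = 6170 / (239.0 × 22649) = 0.001140.
Head loss Δh = i · L = 0.001140 × 1260 = 1.436 m.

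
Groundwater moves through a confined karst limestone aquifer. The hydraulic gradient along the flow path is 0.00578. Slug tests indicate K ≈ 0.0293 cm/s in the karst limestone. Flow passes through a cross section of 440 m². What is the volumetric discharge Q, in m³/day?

Convert K: 0.0293 cm/s × 864 = 25.32 m/day.
Hydraulic gradient i = 0.00578.
Darcy's law: Q = K · A · i = 25.32 × 440.0 × 0.005780 = 64.38 m³/day.

64.4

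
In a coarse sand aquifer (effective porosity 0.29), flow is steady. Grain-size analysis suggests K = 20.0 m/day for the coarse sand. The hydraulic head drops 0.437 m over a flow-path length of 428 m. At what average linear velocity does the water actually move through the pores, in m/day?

Hydraulic gradient i = Δh / L = 0.437 / 428 = 0.001021.
Darcy flux q = K · i = 20.00 × 0.001021 = 0.02042 m/day.
Seepage velocity v = q / n_e = 0.02042 / 0.29 = 0.07042 m/day.

0.0704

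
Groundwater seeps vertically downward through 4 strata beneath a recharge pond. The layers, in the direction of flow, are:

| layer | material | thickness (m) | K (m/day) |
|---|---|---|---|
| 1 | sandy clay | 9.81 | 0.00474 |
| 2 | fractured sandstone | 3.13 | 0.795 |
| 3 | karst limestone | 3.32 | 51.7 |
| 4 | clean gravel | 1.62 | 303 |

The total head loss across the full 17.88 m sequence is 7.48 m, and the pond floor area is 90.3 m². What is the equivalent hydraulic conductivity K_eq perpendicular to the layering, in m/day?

Flow is perpendicular to layering, so the layers act in series and the equivalent K is the thickness-weighted harmonic mean.
Total thickness L = 9.81 + 3.13 + 3.32 + 1.62 = 17.88 m.
Σ(b_i/K_i) = 9.81/0.00474 + 3.13/0.795 + 3.32/51.7 + 1.62/303 = 2074 d.
K_eq = L / Σ(b_i/K_i) = 17.88 / 2074 = 0.008623 m/day.

0.00862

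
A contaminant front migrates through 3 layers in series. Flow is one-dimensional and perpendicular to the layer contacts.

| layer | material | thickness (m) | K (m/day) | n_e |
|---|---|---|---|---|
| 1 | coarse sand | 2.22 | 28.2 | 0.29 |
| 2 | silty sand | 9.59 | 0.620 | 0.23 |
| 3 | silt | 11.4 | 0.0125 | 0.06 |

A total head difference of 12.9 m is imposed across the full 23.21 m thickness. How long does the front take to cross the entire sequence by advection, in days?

254

With flow normal to the layers, continuity requires the same specific discharge q through every layer.
Σ(b_i/K_i) = 2.22/28.2 + 9.59/0.620 + 11.4/0.0125 = 927.5 d.
q = Δh / Σ(b_i/K_i) = 12.9 / 927.5 = 0.01391 m/day.
In each layer the seepage velocity is v_i = q/n_i, so the layer transit time is t_i = b_i·n_i / q:
  layer 1 (coarse sand): t_1 = 2.22 × 0.29 / 0.01391 = 46.29 d
  layer 2 (silty sand): t_2 = 9.59 × 0.23 / 0.01391 = 158.6 d
  layer 3 (silt): t_3 = 11.4 × 0.06 / 0.01391 = 49.18 d
Total t = Σ t_i = 254.1 days.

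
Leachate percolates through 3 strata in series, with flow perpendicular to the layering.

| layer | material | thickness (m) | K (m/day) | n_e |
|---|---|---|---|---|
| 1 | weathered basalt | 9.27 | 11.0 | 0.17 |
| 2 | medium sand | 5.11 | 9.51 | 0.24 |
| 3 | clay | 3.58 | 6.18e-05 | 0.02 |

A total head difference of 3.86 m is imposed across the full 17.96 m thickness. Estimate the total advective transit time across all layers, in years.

118

With flow normal to the layers, continuity requires the same specific discharge q through every layer.
Σ(b_i/K_i) = 9.27/11.0 + 5.11/9.51 + 3.58/6.18e-05 = 57930 d.
q = Δh / Σ(b_i/K_i) = 3.86 / 57930 = 6.663e-05 m/day.
In each layer the seepage velocity is v_i = q/n_i, so the layer transit time is t_i = b_i·n_i / q:
  layer 1 (weathered basalt): t_1 = 9.27 × 0.17 / 6.663e-05 = 23651 d
  layer 2 (medium sand): t_2 = 5.11 × 0.24 / 6.663e-05 = 18406 d
  layer 3 (clay): t_3 = 3.58 × 0.02 / 6.663e-05 = 1075 d
Total t = Σ t_i = 43131 days = 118.1 years.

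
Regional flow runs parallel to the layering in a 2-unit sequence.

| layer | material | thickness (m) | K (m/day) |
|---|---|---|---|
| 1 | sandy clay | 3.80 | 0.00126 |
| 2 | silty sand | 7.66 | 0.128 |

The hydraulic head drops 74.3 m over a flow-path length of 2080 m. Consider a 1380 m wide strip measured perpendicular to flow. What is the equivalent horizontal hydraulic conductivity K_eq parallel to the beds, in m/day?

0.0860

Flow is parallel to layering, so each bed carries its own Darcy discharge and the transmissivities add.
Σ(K_i·b_i) = 0.00126×3.80 + 0.128×7.66 = 0.9853 m²/day.
Total thickness b = 11.46 m, so K_eq = Σ(K_i·b_i)/b = 0.08597 m/day.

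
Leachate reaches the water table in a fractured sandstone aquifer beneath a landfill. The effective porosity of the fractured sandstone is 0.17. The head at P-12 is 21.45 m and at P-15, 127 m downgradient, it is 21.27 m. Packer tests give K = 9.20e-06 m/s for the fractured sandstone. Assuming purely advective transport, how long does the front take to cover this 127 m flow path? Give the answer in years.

Convert K: 9.20e-06 m/s × 86400 = 0.7949 m/day.
Hydraulic gradient i = (21.45 − 21.27) / 127 = 0.18 / 127 = 0.001417.
Darcy flux q = K · i = 0.7949 × 0.001417 = 0.001127 m/day.
Seepage velocity v = q / n_e = 0.001127 / 0.17 = 0.006627 m/day.
Travel time t = L / v = 127 / 0.006627 = 19164 days = 52.47 years.

52.5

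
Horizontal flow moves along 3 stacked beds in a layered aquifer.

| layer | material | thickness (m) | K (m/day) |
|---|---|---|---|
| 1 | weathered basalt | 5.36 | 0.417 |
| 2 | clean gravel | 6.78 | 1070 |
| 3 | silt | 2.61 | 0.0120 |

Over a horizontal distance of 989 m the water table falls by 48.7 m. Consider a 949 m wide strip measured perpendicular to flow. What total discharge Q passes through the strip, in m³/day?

Flow is parallel to layering, so each bed carries its own Darcy discharge and the transmissivities add.
Σ(K_i·b_i) = 0.417×5.36 + 1070×6.78 + 0.0120×2.61 = 7257 m²/day.
Hydraulic gradient i = Δh / L = 48.7 / 989 = 0.04924.
Q = Σ(K_i·b_i) · W · i = 7257 × 949 × 0.04924 = 3.391e+05 m³/day.

339000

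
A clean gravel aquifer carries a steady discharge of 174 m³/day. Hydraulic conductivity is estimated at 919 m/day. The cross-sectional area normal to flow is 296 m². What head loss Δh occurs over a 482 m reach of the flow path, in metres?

From Q = K·A·i, i = Q / (K·A) = 174 / (919.0 × 296.0) = 0.0006396.
Head loss Δh = i · L = 0.0006396 × 482 = 0.3083 m.

0.308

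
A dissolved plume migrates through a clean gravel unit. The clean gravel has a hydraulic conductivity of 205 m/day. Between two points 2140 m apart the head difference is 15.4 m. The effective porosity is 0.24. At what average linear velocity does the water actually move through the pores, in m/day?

Hydraulic gradient i = Δh / L = 15.4 / 2140 = 0.007196.
Darcy flux q = K · i = 205.0 × 0.007196 = 1.475 m/day.
Seepage velocity v = q / n_e = 1.475 / 0.24 = 6.147 m/day.

6.15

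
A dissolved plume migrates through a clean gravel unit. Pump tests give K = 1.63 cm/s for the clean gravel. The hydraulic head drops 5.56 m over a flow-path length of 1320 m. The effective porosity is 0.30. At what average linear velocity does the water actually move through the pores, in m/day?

Convert K: 1.63 cm/s × 864 = 1408 m/day.
Hydraulic gradient i = Δh / L = 5.56 / 1320 = 0.004212.
Darcy flux q = K · i = 1408 × 0.004212 = 5.932 m/day.
Seepage velocity v = q / n_e = 5.932 / 0.30 = 19.77 m/day.

19.8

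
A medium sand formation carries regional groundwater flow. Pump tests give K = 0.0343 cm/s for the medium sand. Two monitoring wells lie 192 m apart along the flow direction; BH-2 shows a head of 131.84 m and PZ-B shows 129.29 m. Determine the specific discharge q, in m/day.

0.394

Convert K: 0.0343 cm/s × 864 = 29.64 m/day.
Hydraulic gradient i = (131.84 − 129.29) / 192 = 2.55 / 192 = 0.01328.
Specific discharge q = K · i = 29.64 × 0.01328 = 0.3936 m/day.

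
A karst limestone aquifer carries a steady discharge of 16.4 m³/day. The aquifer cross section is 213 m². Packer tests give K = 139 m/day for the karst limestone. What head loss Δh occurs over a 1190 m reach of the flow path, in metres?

0.659

From Q = K·A·i, i = Q / (K·A) = 16.4 / (139.0 × 213.0) = 0.0005539.
Head loss Δh = i · L = 0.0005539 × 1190 = 0.6592 m.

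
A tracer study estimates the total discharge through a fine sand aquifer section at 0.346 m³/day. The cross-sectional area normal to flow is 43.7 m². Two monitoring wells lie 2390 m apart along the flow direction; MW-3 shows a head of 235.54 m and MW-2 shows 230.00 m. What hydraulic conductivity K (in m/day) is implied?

Hydraulic gradient i = (235.54 − 230.00) / 2390 = 5.54 / 2390 = 0.002318.
From Q = K·A·i, K = Q / (A·i) = 0.346 / (43.70 × 0.002318) = 3.416 m/day.

3.42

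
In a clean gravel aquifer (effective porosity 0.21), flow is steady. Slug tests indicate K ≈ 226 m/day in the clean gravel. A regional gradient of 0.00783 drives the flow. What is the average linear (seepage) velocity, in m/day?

8.43

Hydraulic gradient i = 0.00783.
Darcy flux q = K · i = 226.0 × 0.007830 = 1.770 m/day.
Seepage velocity v = q / n_e = 1.770 / 0.21 = 8.427 m/day.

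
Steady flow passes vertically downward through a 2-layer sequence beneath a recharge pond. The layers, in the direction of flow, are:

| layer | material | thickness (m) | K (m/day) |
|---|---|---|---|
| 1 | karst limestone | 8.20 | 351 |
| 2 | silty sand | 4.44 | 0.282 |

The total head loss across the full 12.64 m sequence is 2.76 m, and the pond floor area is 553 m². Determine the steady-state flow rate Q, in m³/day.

96.8

Flow is perpendicular to layering, so the layers act in series and the equivalent K is the thickness-weighted harmonic mean.
Total thickness L = 8.20 + 4.44 = 12.64 m.
Σ(b_i/K_i) = 8.20/351 + 4.44/0.282 = 15.77 d.
K_eq = L / Σ(b_i/K_i) = 12.64 / 15.77 = 0.8016 m/day.
Q = K_eq · A · (Δh/L) = 0.8016 × 553 × (2.76/12.64) = 96.80 m³/day.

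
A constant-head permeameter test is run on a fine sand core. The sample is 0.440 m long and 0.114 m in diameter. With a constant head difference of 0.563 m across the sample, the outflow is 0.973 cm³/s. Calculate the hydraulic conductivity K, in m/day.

Cross-sectional area A = π·(d/2)² = π × (0.114/2)² = 0.01021 m².
Convert discharge: 0.973 cm³/s = 9.730e-07 m³/s.
Darcy's law rearranged: K = Q·L / (A·Δh) = 9.730e-07 × 0.440 / (0.01021 × 0.563) = 7.450e-05 m/s = 6.437 m/day.

6.44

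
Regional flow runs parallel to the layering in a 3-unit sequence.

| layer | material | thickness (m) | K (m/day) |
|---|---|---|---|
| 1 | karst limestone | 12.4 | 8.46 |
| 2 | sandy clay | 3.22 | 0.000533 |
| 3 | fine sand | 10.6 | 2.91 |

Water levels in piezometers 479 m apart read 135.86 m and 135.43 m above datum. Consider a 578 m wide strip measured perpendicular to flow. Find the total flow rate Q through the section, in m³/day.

70.4

Flow is parallel to layering, so each bed carries its own Darcy discharge and the transmissivities add.
Σ(K_i·b_i) = 8.46×12.4 + 0.000533×3.22 + 2.91×10.6 = 135.8 m²/day.
Hydraulic gradient i = (135.86 − 135.43) / 479 = 0.43 / 479 = 0.0008977.
Q = Σ(K_i·b_i) · W · i = 135.8 × 578 × 0.0008977 = 70.44 m³/day.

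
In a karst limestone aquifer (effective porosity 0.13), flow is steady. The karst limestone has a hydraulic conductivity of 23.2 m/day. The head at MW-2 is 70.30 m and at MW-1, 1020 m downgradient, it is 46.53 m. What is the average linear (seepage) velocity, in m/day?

Hydraulic gradient i = (70.30 − 46.53) / 1020 = 23.77 / 1020 = 0.02330.
Darcy flux q = K · i = 23.20 × 0.02330 = 0.5407 m/day.
Seepage velocity v = q / n_e = 0.5407 / 0.13 = 4.159 m/day.

4.16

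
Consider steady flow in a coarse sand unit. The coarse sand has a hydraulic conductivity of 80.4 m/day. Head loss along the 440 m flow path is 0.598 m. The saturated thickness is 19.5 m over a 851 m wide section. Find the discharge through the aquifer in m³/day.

1810

Cross-sectional area A = 851 × 19.5 = 16594 m².
Hydraulic gradient i = Δh / L = 0.598 / 440 = 0.001359.
Darcy's law: Q = K · A · i = 80.40 × 16594 × 0.001359 = 1813 m³/day.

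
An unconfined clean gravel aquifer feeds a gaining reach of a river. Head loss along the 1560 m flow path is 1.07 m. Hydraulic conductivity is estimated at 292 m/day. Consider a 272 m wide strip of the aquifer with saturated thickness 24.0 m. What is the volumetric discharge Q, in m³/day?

1310

Cross-sectional area A = 272 × 24.0 = 6528 m².
Hydraulic gradient i = Δh / L = 1.07 / 1560 = 0.0006859.
Darcy's law: Q = K · A · i = 292.0 × 6528 × 0.0006859 = 1307 m³/day.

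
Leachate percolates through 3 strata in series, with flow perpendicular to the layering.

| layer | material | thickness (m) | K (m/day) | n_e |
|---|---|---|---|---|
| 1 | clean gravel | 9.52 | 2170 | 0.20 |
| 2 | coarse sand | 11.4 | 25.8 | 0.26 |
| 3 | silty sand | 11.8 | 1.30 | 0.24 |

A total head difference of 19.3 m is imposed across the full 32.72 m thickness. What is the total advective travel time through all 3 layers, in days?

3.80

With flow normal to the layers, continuity requires the same specific discharge q through every layer.
Σ(b_i/K_i) = 9.52/2170 + 11.4/25.8 + 11.8/1.30 = 9.523 d.
q = Δh / Σ(b_i/K_i) = 19.3 / 9.523 = 2.027 m/day.
In each layer the seepage velocity is v_i = q/n_i, so the layer transit time is t_i = b_i·n_i / q:
  layer 1 (clean gravel): t_1 = 9.52 × 0.20 / 2.027 = 0.9395 d
  layer 2 (coarse sand): t_2 = 11.4 × 0.26 / 2.027 = 1.463 d
  layer 3 (silty sand): t_3 = 11.8 × 0.24 / 2.027 = 1.397 d
Total t = Σ t_i = 3.799 days.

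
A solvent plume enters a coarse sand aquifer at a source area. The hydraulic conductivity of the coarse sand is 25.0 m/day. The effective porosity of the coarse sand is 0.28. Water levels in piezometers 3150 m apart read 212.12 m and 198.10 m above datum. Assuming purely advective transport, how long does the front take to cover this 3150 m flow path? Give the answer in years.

Hydraulic gradient i = (212.12 − 198.10) / 3150 = 14.02 / 3150 = 0.004451.
Darcy flux q = K · i = 25.00 × 0.004451 = 0.1113 m/day.
Seepage velocity v = q / n_e = 0.1113 / 0.28 = 0.3974 m/day.
Travel time t = L / v = 3150 / 0.3974 = 7927 days = 21.70 years.

21.7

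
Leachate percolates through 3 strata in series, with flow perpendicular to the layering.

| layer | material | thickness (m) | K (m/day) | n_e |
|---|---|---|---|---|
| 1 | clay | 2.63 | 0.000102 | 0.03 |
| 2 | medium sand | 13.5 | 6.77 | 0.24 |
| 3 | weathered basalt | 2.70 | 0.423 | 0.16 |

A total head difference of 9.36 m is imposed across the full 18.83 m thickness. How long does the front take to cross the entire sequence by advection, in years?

28.3

With flow normal to the layers, continuity requires the same specific discharge q through every layer.
Σ(b_i/K_i) = 2.63/0.000102 + 13.5/6.77 + 2.70/0.423 = 25793 d.
q = Δh / Σ(b_i/K_i) = 9.36 / 25793 = 0.0003629 m/day.
In each layer the seepage velocity is v_i = q/n_i, so the layer transit time is t_i = b_i·n_i / q:
  layer 1 (clay): t_1 = 2.63 × 0.03 / 0.0003629 = 217.4 d
  layer 2 (medium sand): t_2 = 13.5 × 0.24 / 0.0003629 = 8928 d
  layer 3 (weathered basalt): t_3 = 2.70 × 0.16 / 0.0003629 = 1190 d
Total t = Σ t_i = 10336 days = 28.30 years.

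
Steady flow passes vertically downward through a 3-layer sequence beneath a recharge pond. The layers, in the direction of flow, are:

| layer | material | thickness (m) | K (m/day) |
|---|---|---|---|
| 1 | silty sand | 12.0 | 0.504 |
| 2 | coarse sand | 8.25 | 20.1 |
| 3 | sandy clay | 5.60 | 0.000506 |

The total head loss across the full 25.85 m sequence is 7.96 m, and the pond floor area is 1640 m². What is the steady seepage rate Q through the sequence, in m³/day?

1.18

Flow is perpendicular to layering, so the layers act in series and the equivalent K is the thickness-weighted harmonic mean.
Total thickness L = 12.0 + 8.25 + 5.60 = 25.85 m.
Σ(b_i/K_i) = 12.0/0.504 + 8.25/20.1 + 5.60/0.000506 = 11091 d.
K_eq = L / Σ(b_i/K_i) = 25.85 / 11091 = 0.002331 m/day.
Q = K_eq · A · (Δh/L) = 0.002331 × 1640 × (7.96/25.85) = 1.177 m³/day.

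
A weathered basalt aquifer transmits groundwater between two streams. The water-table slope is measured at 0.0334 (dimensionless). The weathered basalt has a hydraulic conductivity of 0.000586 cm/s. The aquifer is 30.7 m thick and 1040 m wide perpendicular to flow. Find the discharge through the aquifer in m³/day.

540

Convert K: 0.000586 cm/s × 864 = 0.5063 m/day.
Cross-sectional area A = 1040 × 30.7 = 31928 m².
Hydraulic gradient i = 0.0334.
Darcy's law: Q = K · A · i = 0.5063 × 31928 × 0.03340 = 539.9 m³/day.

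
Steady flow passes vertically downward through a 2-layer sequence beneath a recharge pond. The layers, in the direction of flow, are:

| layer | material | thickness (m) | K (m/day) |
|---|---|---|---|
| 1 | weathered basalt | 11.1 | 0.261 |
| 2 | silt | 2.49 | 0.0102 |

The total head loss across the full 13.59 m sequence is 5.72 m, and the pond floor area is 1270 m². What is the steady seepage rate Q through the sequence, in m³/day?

Flow is perpendicular to layering, so the layers act in series and the equivalent K is the thickness-weighted harmonic mean.
Total thickness L = 11.1 + 2.49 = 13.59 m.
Σ(b_i/K_i) = 11.1/0.261 + 2.49/0.0102 = 286.6 d.
K_eq = L / Σ(b_i/K_i) = 13.59 / 286.6 = 0.04741 m/day.
Q = K_eq · A · (Δh/L) = 0.04741 × 1270 × (5.72/13.59) = 25.34 m³/day.

25.3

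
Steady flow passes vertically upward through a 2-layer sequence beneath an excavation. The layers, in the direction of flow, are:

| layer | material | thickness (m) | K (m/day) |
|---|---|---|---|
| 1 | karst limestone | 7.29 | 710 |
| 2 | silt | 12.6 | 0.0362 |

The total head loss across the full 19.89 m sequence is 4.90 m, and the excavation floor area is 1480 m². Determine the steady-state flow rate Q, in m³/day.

Flow is perpendicular to layering, so the layers act in series and the equivalent K is the thickness-weighted harmonic mean.
Total thickness L = 7.29 + 12.6 = 19.89 m.
Σ(b_i/K_i) = 7.29/710 + 12.6/0.0362 = 348.1 d.
K_eq = L / Σ(b_i/K_i) = 19.89 / 348.1 = 0.05714 m/day.
Q = K_eq · A · (Δh/L) = 0.05714 × 1480 × (4.90/19.89) = 20.83 m³/day.

20.8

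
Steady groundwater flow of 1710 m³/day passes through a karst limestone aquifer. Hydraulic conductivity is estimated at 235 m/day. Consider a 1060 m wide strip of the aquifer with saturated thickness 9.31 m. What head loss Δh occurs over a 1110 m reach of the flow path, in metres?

Cross-sectional area A = 1060 × 9.31 = 9869 m².
From Q = K·A·i, i = Q / (K·A) = 1710 / (235.0 × 9869) = 0.0007373.
Head loss Δh = i · L = 0.0007373 × 1110 = 0.8185 m.

0.818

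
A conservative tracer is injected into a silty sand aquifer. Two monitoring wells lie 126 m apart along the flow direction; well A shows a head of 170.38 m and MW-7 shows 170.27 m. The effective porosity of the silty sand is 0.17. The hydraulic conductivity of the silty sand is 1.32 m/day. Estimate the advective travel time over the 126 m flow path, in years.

50.9

Hydraulic gradient i = (170.38 − 170.27) / 126 = 0.11 / 126 = 0.0008730.
Darcy flux q = K · i = 1.320 × 0.0008730 = 0.001152 m/day.
Seepage velocity v = q / n_e = 0.001152 / 0.17 = 0.006779 m/day.
Travel time t = L / v = 126 / 0.006779 = 18588 days = 50.89 years.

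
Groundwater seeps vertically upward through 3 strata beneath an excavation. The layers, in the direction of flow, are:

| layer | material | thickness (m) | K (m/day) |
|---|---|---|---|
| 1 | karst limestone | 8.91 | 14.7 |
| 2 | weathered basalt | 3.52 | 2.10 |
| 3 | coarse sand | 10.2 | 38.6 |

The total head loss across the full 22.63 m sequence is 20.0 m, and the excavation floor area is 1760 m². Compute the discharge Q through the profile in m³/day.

Flow is perpendicular to layering, so the layers act in series and the equivalent K is the thickness-weighted harmonic mean.
Total thickness L = 8.91 + 3.52 + 10.2 = 22.63 m.
Σ(b_i/K_i) = 8.91/14.7 + 3.52/2.10 + 10.2/38.6 = 2.547 d.
K_eq = L / Σ(b_i/K_i) = 22.63 / 2.547 = 8.886 m/day.
Q = K_eq · A · (Δh/L) = 8.886 × 1760 × (20.0/22.63) = 13823 m³/day.

13800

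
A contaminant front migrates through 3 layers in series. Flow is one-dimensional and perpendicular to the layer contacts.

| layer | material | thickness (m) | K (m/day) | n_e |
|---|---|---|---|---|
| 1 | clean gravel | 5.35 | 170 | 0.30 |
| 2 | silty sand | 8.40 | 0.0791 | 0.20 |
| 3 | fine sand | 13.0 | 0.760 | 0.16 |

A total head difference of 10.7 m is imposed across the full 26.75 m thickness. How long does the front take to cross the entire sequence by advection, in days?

61.8

With flow normal to the layers, continuity requires the same specific discharge q through every layer.
Σ(b_i/K_i) = 5.35/170 + 8.40/0.0791 + 13.0/0.760 = 123.3 d.
q = Δh / Σ(b_i/K_i) = 10.7 / 123.3 = 0.08676 m/day.
In each layer the seepage velocity is v_i = q/n_i, so the layer transit time is t_i = b_i·n_i / q:
  layer 1 (clean gravel): t_1 = 5.35 × 0.30 / 0.08676 = 18.50 d
  layer 2 (silty sand): t_2 = 8.40 × 0.20 / 0.08676 = 19.36 d
  layer 3 (fine sand): t_3 = 13.0 × 0.16 / 0.08676 = 23.97 d
Total t = Σ t_i = 61.84 days.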